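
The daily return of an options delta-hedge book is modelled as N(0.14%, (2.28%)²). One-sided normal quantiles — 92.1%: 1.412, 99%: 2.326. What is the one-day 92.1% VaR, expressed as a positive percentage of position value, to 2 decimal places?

3.08%

VaR = −μ + z·σ = −(0.14%) + 1.412 × 2.28% = 3.079%.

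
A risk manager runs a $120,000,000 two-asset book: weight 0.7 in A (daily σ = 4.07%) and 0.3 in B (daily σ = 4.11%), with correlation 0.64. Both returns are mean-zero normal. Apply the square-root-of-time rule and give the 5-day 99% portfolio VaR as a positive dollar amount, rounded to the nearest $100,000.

σ_p = √(0.7²·4.07² + 0.3²·4.11² + 2·0.64·0.7·0.3·4.07·4.11) = 3.759%.
σ_{5d} = 3.759% × √5 = 8.405%.
z(99%) = 2.326.
VaR = 2.326 × 8.405% = 19.550%; on $120,000,000 that is $23,460,000.

$23,500,000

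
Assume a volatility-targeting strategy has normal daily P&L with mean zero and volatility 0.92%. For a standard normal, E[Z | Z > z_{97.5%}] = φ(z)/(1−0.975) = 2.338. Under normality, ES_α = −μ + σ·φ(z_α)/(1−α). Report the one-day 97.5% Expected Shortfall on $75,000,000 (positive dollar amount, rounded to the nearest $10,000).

ES = 0.92% × 2.338 = 2.151%.
On $75,000,000: 0.02151 × $75,000,000 = $1,613,250.

$1,610,000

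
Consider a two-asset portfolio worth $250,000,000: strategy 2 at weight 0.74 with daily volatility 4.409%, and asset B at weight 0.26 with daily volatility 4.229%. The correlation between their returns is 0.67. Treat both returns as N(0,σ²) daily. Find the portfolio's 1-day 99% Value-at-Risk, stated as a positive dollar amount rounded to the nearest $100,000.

σ_p² = 0.74²·4.409² + 0.26²·4.229² + 2·0.67·0.74·0.26·4.409·4.229 = 16.6611 (%²).
σ_p = √16.6611 = 4.082%.
At 99%, z = 2.326.
VaR = 2.326 × 4.082% = 9.495%; on $250,000,000 that is $23,737,500.

$23,700,000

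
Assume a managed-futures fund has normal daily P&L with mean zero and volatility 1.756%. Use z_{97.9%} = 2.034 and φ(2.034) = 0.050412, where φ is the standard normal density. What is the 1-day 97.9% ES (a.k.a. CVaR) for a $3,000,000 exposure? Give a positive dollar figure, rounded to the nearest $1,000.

Tail multiplier: φ(z)/(1−α) = 0.050412 / 0.021 = 2.401.
ES = 1.756% × 2.401 = 4.216%.
On $3,000,000: 0.04216 × $3,000,000 = $126,480.

$126,000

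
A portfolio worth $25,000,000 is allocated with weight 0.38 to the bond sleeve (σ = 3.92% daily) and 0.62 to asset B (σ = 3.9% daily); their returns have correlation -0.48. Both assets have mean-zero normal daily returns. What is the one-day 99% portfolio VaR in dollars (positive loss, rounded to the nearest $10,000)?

$1,250,000

σ_p² = 0.38²·3.92² + 0.62²·3.9² + 2·-0.48·0.38·0.62·3.92·3.9 = 4.6079 (%²).
σ_p = √4.6079 = 2.147%.
At 99%, z = 2.326.
VaR = 2.326 × 2.147% = 4.994%; on $25,000,000 that is $1,248,500.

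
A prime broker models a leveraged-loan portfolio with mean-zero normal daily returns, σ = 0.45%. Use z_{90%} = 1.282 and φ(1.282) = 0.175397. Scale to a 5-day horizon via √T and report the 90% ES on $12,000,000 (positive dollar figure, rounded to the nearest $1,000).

σ_{5d} = 0.45% × √5 = 1.006%.
ES multiplier = φ(z)/(1−α) = 0.175397/0.1 = 1.754.
ES = 1.006% × 1.754 = 1.765%; on $12,000,000: $211,800.

$212,000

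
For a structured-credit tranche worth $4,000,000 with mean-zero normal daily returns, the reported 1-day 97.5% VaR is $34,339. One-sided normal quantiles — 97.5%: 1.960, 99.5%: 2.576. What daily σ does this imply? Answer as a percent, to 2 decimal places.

0.44%

VaR as a fraction: $34,339 / $4,000,000 = 0.858%.
σ = VaR / z = 0.858% / 1.960 = 0.438%.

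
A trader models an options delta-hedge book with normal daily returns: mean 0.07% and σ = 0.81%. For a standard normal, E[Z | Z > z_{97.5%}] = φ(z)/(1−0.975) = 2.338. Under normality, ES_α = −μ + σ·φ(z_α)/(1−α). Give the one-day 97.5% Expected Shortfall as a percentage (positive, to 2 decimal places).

ES = −(0.07%) + 0.81% × 2.338 = 1.824%.

1.82%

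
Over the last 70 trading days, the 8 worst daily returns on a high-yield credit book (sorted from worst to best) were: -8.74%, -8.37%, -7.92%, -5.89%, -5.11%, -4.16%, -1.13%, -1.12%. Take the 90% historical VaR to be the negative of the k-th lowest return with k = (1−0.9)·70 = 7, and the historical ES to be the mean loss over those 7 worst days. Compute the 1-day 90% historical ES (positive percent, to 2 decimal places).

The 7 worst returns sum to -41.32%.
ES = −(-41.32%) / 7 = 5.9028…% ≈ 5.90%.

5.90%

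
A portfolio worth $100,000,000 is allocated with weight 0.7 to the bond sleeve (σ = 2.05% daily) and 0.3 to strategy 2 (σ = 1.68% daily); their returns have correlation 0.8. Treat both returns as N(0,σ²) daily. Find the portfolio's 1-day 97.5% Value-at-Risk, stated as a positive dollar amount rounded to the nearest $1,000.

$3,651,000

σ_p² = 0.7²·2.05² + 0.3²·1.68² + 2·0.8·0.7·0.3·2.05·1.68 = 3.4704 (%²).
σ_p = √3.4704 = 1.863%.
At 97.5%, z = 1.960.
VaR = 1.960 × 1.863% = 3.651%; on $100,000,000 that is $3,651,000.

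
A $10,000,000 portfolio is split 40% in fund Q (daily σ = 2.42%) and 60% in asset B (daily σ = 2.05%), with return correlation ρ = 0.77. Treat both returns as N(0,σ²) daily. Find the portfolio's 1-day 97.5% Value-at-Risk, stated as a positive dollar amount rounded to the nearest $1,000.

σ_p² = 0.4²·2.42² + 0.6²·2.05² + 2·0.77·0.4·0.6·2.42·2.05 = 4.2835 (%²).
σ_p = √4.2835 = 2.070%.
At 97.5%, z = 1.960.
VaR = 1.960 × 2.070% = 4.057%; on $10,000,000 that is $405,700.

$406,000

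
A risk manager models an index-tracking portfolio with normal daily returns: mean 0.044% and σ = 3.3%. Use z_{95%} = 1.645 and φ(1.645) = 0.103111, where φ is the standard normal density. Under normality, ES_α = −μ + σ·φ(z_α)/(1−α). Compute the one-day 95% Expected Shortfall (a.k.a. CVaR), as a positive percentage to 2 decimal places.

Tail multiplier: φ(z)/(1−α) = 0.103111 / 0.05 = 2.062.
ES = −(0.044%) + 3.3% × 2.062 = 6.761%.

6.76%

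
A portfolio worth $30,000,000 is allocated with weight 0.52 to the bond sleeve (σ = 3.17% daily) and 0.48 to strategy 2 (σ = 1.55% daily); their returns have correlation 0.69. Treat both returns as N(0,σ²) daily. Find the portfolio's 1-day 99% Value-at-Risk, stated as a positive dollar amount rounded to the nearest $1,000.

$1,555,000

σ_p² = 0.52²·3.17² + 0.48²·1.55² + 2·0.69·0.52·0.48·3.17·1.55 = 4.9632 (%²).
σ_p = √4.9632 = 2.228%.
At 99%, z = 2.326.
VaR = 2.326 × 2.228% = 5.182%; on $30,000,000 that is $1,554,600.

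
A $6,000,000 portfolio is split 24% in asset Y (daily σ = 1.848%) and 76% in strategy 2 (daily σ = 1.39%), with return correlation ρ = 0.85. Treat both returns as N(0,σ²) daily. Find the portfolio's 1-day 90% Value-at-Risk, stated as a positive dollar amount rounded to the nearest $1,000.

σ_p² = 0.24²·1.848² + 0.76²·1.39² + 2·0.85·0.24·0.76·1.848·1.39 = 2.1092 (%²).
σ_p = √2.1092 = 1.452%.
At 90%, z = 1.282.
VaR = 1.282 × 1.452% = 1.861%; on $6,000,000 that is $111,660.

$112,000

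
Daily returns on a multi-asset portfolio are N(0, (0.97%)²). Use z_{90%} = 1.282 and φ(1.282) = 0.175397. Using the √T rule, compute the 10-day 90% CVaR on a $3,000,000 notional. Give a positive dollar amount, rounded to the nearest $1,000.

σ_{10d} = 0.97% × √10 = 3.067%.
ES multiplier = φ(z)/(1−α) = 0.175397/0.1 = 1.754.
ES = 3.067% × 1.754 = 5.380%; on $3,000,000: $161,400.

$161,000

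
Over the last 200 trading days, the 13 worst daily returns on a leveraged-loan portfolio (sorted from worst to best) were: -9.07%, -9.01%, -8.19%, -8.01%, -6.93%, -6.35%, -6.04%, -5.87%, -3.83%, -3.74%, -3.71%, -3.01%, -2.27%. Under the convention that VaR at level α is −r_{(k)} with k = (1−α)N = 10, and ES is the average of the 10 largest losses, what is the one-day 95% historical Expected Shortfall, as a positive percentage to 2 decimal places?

6.70%

The 10 worst returns sum to -67.04%.
ES = −(-67.04%) / 10 = 6.704% ≈ 6.70%.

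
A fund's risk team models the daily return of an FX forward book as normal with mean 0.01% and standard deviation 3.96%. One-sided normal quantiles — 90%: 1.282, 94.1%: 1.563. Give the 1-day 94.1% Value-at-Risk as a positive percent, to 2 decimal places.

VaR = −μ + z·σ = −(0.01%) + 1.563 × 3.96% = 6.179%.

6.18%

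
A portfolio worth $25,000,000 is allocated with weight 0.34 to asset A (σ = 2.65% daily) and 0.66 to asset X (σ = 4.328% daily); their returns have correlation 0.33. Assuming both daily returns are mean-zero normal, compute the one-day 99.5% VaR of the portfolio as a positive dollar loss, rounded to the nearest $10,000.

σ_p² = 0.34²·2.65² + 0.66²·4.328² + 2·0.33·0.34·0.66·2.65·4.328 = 10.6699 (%²).
σ_p = √10.6699 = 3.266%.
At 99.5%, z = 2.576.
VaR = 2.576 × 3.266% = 8.413%; on $25,000,000 that is $2,103,250.

$2,100,000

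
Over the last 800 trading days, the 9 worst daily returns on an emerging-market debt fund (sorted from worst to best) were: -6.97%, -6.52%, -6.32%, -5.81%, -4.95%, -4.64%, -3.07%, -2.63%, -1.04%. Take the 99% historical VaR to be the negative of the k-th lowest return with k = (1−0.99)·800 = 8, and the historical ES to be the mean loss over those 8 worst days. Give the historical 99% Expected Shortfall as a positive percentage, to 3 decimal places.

5.114%

The 8 worst returns sum to -40.91%.
ES = −(-40.91%) / 8 = 5.11375% ≈ 5.114%.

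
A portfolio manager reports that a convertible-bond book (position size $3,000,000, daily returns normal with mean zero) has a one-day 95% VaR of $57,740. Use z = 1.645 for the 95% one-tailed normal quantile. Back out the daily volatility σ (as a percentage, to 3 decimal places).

VaR as a fraction: $57,740 / $3,000,000 = 1.925%.
σ = VaR / z = 1.925% / 1.645 = 1.170%.

1.170%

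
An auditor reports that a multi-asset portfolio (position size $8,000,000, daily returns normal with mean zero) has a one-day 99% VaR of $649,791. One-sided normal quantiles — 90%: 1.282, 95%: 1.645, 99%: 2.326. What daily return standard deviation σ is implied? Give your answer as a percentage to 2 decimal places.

3.49%

VaR as a fraction: $649,791 / $8,000,000 = 8.122%.
σ = VaR / z = 8.122% / 2.326 = 3.492%.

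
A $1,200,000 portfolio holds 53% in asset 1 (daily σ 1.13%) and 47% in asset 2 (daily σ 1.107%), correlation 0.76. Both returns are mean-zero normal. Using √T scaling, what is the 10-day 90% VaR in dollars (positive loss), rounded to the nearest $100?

σ_p = √(0.53²·1.13² + 0.47²·1.107² + 2·0.76·0.53·0.47·1.13·1.107) = 1.050%.
σ_{10d} = 1.050% × √10 = 3.320%.
z(90%) = 1.282.
VaR = 1.282 × 3.320% = 4.256%; on $1,200,000 that is $51,072.

$51,100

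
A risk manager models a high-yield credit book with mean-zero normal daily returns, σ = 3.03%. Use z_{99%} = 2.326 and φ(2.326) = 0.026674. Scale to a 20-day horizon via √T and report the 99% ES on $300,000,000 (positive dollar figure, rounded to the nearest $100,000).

σ_{20d} = 3.03% × √20 = 13.551%.
ES multiplier = φ(z)/(1−α) = 0.026674/0.01 = 2.667.
ES = 13.551% × 2.667 = 36.141%; on $300,000,000: $108,423,000.

$108,400,000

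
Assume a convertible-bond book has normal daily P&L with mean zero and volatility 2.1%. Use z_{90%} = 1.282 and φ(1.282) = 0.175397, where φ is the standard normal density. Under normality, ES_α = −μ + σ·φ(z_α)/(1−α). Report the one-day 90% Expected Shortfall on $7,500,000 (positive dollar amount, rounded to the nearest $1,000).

Tail multiplier: φ(z)/(1−α) = 0.175397 / 0.1 = 1.754.
ES = 2.1% × 1.754 = 3.683%.
On $7,500,000: 0.03683 × $7,500,000 = $276,225.

$276,000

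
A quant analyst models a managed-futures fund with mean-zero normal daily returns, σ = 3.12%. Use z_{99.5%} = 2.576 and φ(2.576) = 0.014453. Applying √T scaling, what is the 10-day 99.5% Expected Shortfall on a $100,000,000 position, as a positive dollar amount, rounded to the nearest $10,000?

σ_{10d} = 3.12% × √10 = 9.866%.
ES multiplier = φ(z)/(1−α) = 0.014453/0.005 = 2.891.
ES = 9.866% × 2.891 = 28.523%; on $100,000,000: $28,523,000.

$28,520,000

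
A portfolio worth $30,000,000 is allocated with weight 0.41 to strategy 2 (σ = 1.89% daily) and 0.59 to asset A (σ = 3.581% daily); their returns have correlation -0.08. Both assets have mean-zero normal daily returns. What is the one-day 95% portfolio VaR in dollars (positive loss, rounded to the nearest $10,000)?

σ_p² = 0.41²·1.89² + 0.59²·3.581² + 2·-0.08·0.41·0.59·1.89·3.581 = 4.8024 (%²).
σ_p = √4.8024 = 2.191%.
At 95%, z = 1.645.
VaR = 1.645 × 2.191% = 3.604%; on $30,000,000 that is $1,081,200.

$1,080,000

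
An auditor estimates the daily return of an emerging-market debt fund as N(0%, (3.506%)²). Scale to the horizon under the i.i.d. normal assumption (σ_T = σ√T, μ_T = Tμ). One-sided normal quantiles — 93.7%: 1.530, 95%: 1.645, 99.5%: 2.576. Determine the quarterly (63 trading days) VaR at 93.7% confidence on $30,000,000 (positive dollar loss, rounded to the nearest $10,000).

σ_{63d} = 3.506% × √63 = 27.828%.
VaR = 1.530 × 27.828% = 42.577%.
On $30,000,000: 0.42577 × $30,000,000 = $12,773,100.

$12,770,000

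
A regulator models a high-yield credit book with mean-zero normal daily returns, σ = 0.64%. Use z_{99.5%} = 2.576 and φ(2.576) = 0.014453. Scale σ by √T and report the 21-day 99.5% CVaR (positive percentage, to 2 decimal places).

8.48%

σ_{21d} = 0.64% × √21 = 2.933%.
ES multiplier = φ(z)/(1−α) = 0.014453/0.005 = 2.891.
ES = 2.933% × 2.891 = 8.479%.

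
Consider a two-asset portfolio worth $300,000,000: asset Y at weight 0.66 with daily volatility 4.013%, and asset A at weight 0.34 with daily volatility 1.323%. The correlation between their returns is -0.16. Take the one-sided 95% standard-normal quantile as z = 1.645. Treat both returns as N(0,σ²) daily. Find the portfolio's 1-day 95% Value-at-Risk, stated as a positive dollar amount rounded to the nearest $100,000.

$12,900,000

σ_p² = 0.66²·4.013² + 0.34²·1.323² + 2·-0.16·0.66·0.34·4.013·1.323 = 6.8361 (%²).
σ_p = √6.8361 = 2.615%.
VaR = 1.645 × 2.615% = 4.302%; on $300,000,000 that is $12,906,000.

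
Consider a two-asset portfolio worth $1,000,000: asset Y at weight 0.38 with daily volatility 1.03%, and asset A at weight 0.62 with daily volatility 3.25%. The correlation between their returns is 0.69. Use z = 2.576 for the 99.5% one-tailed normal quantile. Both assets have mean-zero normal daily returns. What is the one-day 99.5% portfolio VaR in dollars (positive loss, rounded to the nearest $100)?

$59,300

σ_p² = 0.38²·1.03² + 0.62²·3.25² + 2·0.69·0.38·0.62·1.03·3.25 = 5.3018 (%²).
σ_p = √5.3018 = 2.303%.
VaR = 2.576 × 2.303% = 5.933%; on $1,000,000 that is $59,330.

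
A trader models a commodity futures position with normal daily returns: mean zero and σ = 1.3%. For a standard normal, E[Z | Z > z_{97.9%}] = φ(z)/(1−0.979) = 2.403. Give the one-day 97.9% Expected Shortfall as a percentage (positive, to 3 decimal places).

ES = 1.3% × 2.403 = 3.124%.

3.124%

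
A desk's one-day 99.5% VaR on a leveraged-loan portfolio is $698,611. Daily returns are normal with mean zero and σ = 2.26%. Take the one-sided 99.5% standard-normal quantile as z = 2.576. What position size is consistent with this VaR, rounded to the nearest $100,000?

VaR as a fraction of value: z·σ = 2.576 × 2.26% = 5.82176%.
Position = $698,611 / 0.0582176 = $11,999,997.

$12,000,000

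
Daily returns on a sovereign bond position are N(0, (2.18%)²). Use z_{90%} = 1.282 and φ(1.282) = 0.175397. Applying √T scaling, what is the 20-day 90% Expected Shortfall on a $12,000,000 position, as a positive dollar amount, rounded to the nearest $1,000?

$2,052,000

σ_{20d} = 2.18% × √20 = 9.749%.
ES multiplier = φ(z)/(1−α) = 0.175397/0.1 = 1.754.
ES = 9.749% × 1.754 = 17.100%; on $12,000,000: $2,052,000.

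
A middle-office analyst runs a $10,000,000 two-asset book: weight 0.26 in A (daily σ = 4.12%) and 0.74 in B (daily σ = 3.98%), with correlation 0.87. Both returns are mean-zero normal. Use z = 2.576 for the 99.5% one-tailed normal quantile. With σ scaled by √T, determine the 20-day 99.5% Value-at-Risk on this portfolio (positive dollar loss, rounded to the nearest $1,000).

$4,508,000

σ_p = √(0.26²·4.12² + 0.74²·3.98² + 2·0.87·0.26·0.74·4.12·3.98) = 3.913%.
σ_{20d} = 3.913% × √20 = 17.499%.
VaR = 2.576 × 17.499% = 45.077%; on $10,000,000 that is $4,507,700.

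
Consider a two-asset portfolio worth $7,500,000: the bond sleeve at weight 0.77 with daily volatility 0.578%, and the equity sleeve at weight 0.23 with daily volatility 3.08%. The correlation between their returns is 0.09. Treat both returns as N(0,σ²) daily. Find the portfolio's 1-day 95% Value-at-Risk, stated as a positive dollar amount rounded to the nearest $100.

σ_p² = 0.77²·0.578² + 0.23²·3.08² + 2·0.09·0.77·0.23·0.578·3.08 = 0.7567 (%²).
σ_p = √0.7567 = 0.870%.
At 95%, z = 1.645.
VaR = 1.645 × 0.870% = 1.431%; on $7,500,000 that is $107,325.

$107,300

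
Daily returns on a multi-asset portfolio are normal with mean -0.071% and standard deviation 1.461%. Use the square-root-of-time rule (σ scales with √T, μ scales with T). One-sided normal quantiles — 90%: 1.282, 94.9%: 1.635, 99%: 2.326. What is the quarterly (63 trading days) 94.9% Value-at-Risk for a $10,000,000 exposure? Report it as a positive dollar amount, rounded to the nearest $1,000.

$2,343,000

σ_{63d} = 1.461% × √63 = 11.596%; μ_{63d} = 63 × -0.071% = -4.473%.
VaR = −(-4.473%) + 1.635 × 11.596% = 23.432%.
On $10,000,000: 0.23432 × $10,000,000 = $2,343,200.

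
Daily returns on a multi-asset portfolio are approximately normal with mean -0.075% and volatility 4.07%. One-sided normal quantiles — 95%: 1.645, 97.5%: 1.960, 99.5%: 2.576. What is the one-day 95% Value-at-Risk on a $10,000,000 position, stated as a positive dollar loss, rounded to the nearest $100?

$677,000

VaR = −μ + z·σ = −(-0.075%) + 1.645 × 4.07% = 6.770%.
On $10,000,000: 0.06770 × $10,000,000 = $677,000.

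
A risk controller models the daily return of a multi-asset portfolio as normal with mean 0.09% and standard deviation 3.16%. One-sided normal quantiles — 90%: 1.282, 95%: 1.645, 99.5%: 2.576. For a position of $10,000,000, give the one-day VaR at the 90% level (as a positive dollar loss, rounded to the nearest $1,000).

VaR = −μ + z·σ = −(0.09%) + 1.282 × 3.16% = 3.961%.
On $10,000,000: 0.03961 × $10,000,000 = $396,100.

$396,000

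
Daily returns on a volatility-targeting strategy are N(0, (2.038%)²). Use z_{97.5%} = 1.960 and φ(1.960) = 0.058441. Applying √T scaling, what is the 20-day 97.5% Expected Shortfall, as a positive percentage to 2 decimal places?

σ_{20d} = 2.038% × √20 = 9.114%.
ES multiplier = φ(z)/(1−α) = 0.058441/0.025 = 2.338.
ES = 9.114% × 2.338 = 21.309%.

21.31%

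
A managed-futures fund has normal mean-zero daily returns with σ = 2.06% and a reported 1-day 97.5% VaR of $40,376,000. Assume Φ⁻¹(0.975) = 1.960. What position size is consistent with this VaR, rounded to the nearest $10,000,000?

VaR as a fraction of value: z·σ = 1.960 × 2.06% = 4.0376%.
Position = $40,376,000 / 0.040376 = $1,000,000,000.

$1,000,000,000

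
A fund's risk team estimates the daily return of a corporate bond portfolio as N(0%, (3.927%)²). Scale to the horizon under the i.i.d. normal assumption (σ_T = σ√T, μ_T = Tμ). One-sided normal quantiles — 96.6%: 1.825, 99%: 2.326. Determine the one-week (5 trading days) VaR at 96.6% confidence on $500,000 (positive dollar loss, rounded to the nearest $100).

$80,100

σ_{5d} = 3.927% × √5 = 8.781%.
VaR = 1.825 × 8.781% = 16.025%.
On $500,000: 0.16025 × $500,000 = $80,125.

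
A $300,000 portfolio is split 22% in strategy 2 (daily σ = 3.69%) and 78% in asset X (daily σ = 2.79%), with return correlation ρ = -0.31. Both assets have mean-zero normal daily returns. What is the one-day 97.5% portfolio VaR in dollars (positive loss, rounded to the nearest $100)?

$12,200

σ_p² = 0.22²·3.69² + 0.78²·2.79² + 2·-0.31·0.22·0.78·3.69·2.79 = 4.2995 (%²).
σ_p = √4.2995 = 2.074%.
At 97.5%, z = 1.960.
VaR = 1.960 × 2.074% = 4.065%; on $300,000 that is $12,195.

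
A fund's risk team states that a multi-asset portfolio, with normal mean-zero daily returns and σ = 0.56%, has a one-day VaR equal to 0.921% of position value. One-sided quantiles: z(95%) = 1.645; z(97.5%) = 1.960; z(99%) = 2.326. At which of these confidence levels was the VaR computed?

95%

Implied z = VaR/σ = 0.921 / 0.56 = 1.645.
This matches z(95%) = 1.645.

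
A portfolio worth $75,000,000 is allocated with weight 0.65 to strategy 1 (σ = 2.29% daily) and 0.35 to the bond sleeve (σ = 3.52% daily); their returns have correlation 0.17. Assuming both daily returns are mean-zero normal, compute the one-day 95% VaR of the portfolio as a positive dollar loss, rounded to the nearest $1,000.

σ_p² = 0.65²·2.29² + 0.35²·3.52² + 2·0.17·0.65·0.35·2.29·3.52 = 4.3570 (%²).
σ_p = √4.3570 = 2.087%.
At 95%, z = 1.645.
VaR = 1.645 × 2.087% = 3.433%; on $75,000,000 that is $2,574,750.

$2,575,000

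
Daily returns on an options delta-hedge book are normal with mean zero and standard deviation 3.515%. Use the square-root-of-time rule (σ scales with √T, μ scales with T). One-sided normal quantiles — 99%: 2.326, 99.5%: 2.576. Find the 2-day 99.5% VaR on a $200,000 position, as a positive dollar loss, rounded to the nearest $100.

$25,600

σ_{2d} = 3.515% × √2 = 4.971%.
VaR = 2.576 × 4.971% = 12.805%.
On $200,000: 0.12805 × $200,000 = $25,610.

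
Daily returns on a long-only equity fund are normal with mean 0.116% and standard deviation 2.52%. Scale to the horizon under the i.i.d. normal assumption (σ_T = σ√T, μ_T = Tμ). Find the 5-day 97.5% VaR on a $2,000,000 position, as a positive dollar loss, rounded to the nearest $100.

At 97.5%, z = 1.960.
σ_{5d} = 2.52% × √5 = 5.635%; μ_{5d} = 5 × 0.116% = 0.580%.
VaR = −(0.580%) + 1.960 × 5.635% = 10.465%.
On $2,000,000: 0.10465 × $2,000,000 = $209,300.

$209,300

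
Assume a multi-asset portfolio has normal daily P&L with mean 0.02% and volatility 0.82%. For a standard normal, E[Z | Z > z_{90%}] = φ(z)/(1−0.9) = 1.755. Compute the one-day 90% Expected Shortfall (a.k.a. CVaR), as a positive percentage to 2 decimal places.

ES = −(0.02%) + 0.82% × 1.755 = 1.419%.

1.42%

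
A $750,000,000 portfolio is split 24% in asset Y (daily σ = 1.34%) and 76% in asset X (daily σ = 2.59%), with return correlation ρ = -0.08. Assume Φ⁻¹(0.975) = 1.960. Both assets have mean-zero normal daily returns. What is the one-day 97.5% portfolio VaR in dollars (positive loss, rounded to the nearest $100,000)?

σ_p² = 0.24²·1.34² + 0.76²·2.59² + 2·-0.08·0.24·0.76·1.34·2.59 = 3.8767 (%²).
σ_p = √3.8767 = 1.969%.
VaR = 1.960 × 1.969% = 3.859%; on $750,000,000 that is $28,942,500.

$28,900,000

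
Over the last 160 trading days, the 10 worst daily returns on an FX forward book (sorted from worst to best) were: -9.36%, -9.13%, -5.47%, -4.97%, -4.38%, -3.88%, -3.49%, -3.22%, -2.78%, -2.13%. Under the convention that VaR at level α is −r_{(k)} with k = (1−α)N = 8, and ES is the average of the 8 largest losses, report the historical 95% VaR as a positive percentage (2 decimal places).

3.22%

k = 8; the 8th lowest return is -3.22%, so VaR = 3.22%.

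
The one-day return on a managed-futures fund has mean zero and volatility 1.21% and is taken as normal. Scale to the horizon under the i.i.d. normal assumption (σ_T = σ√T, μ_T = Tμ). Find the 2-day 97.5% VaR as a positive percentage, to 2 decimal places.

3.35%

At 97.5%, z = 1.960.
σ_{2d} = 1.21% × √2 = 1.711%.
VaR = 1.960 × 1.711% = 3.354%.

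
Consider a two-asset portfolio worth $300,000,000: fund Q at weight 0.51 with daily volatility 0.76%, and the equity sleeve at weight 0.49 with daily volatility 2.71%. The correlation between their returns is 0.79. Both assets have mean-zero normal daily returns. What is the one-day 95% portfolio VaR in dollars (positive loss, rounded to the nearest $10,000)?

$8,150,000

σ_p² = 0.51²·0.76² + 0.49²·2.71² + 2·0.79·0.51·0.49·0.76·2.71 = 2.7268 (%²).
σ_p = √2.7268 = 1.651%.
At 95%, z = 1.645.
VaR = 1.645 × 1.651% = 2.716%; on $300,000,000 that is $8,148,000.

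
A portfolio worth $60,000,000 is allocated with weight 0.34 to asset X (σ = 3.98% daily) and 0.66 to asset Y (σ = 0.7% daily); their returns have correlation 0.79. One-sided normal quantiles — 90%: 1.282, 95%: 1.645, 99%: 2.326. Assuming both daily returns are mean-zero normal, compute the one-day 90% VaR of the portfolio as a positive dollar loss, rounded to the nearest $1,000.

$1,339,000

σ_p² = 0.34²·3.98² + 0.66²·0.7² + 2·0.79·0.34·0.66·3.98·0.7 = 3.0324 (%²).
σ_p = √3.0324 = 1.741%.
VaR = 1.282 × 1.741% = 2.232%; on $60,000,000 that is $1,339,200.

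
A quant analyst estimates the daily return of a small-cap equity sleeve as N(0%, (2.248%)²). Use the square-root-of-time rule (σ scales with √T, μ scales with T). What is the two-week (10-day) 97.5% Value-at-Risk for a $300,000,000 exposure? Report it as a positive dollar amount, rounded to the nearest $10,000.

$41,800,000

At 97.5%, z = 1.960.
σ_{10d} = 2.248% × √10 = 7.109%.
VaR = 1.960 × 7.109% = 13.934%.
On $300,000,000: 0.13934 × $300,000,000 = $41,802,000.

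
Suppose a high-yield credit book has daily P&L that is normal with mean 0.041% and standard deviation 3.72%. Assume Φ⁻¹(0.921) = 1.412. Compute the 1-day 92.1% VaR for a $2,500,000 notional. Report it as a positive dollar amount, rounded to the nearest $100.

$130,300

VaR = −μ + z·σ = −(0.041%) + 1.412 × 3.72% = 5.212%.
On $2,500,000: 0.05212 × $2,500,000 = $130,300.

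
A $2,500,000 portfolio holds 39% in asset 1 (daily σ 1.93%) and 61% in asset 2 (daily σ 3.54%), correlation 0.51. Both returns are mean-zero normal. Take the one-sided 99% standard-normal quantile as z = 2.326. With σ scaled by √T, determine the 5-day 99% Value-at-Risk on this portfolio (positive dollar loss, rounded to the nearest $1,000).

σ_p = √(0.39²·1.93² + 0.61²·3.54² + 2·0.51·0.39·0.61·1.93·3.54) = 2.624%.
σ_{5d} = 2.624% × √5 = 5.867%.
VaR = 2.326 × 5.867% = 13.647%; on $2,500,000 that is $341,175.

$341,000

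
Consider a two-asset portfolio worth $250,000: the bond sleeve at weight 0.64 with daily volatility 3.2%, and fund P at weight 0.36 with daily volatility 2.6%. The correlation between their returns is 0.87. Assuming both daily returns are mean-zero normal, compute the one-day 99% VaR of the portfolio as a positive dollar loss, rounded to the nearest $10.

σ_p² = 0.64²·3.2² + 0.36²·2.6² + 2·0.87·0.64·0.36·3.2·2.6 = 8.4059 (%²).
σ_p = √8.4059 = 2.899%.
At 99%, z = 2.326.
VaR = 2.326 × 2.899% = 6.743%; on $250,000 that is $16,858.

$16,860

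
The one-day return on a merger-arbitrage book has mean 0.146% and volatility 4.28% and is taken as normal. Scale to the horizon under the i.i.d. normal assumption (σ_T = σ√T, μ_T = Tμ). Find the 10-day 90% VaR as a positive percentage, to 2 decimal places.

15.89%

At 90%, z = 1.282.
σ_{10d} = 4.28% × √10 = 13.535%; μ_{10d} = 10 × 0.146% = 1.460%.
VaR = −(1.460%) + 1.282 × 13.535% = 15.892%.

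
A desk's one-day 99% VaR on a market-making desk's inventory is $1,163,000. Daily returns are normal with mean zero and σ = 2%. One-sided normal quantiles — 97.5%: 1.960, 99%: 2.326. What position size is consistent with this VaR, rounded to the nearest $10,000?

VaR as a fraction of value: z·σ = 2.326 × 2% = 4.652%.
Position = $1,163,000 / 0.04652 = $25,000,000.

$25,000,000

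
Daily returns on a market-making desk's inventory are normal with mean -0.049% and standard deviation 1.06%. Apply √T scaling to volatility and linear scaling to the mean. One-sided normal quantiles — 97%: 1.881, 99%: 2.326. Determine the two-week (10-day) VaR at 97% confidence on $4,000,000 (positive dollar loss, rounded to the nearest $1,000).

$272,000

σ_{10d} = 1.06% × √10 = 3.352%; μ_{10d} = 10 × -0.049% = -0.490%.
VaR = −(-0.490%) + 1.881 × 3.352% = 6.795%.
On $4,000,000: 0.06795 × $4,000,000 = $271,800.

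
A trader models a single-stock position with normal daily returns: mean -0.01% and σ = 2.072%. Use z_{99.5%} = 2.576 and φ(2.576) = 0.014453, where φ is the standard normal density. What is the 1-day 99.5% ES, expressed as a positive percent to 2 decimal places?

6.00%

Tail multiplier: φ(z)/(1−α) = 0.014453 / 0.005 = 2.891.
ES = −(-0.01%) + 2.072% × 2.891 = 6.000%.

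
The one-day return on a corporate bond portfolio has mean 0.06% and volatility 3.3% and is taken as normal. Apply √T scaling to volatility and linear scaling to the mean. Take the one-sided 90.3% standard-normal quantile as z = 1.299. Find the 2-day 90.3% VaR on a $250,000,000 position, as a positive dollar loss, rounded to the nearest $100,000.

σ_{2d} = 3.3% × √2 = 4.667%; μ_{2d} = 2 × 0.06% = 0.120%.
VaR = −(0.120%) + 1.299 × 4.667% = 5.942%.
On $250,000,000: 0.05942 × $250,000,000 = $14,855,000.

$14,900,000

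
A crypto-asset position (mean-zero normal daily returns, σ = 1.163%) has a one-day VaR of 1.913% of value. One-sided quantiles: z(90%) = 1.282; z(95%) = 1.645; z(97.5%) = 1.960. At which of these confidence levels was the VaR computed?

95%

Implied z = VaR/σ = 1.913 / 1.163 = 1.645.
This matches z(95%) = 1.645.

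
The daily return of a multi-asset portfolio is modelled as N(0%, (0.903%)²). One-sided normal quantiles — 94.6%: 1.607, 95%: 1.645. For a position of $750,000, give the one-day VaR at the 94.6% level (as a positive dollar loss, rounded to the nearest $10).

VaR = z·σ = 1.607 × 0.903% = 1.451%.
On $750,000: 0.01451 × $750,000 = $10,882.

$10,880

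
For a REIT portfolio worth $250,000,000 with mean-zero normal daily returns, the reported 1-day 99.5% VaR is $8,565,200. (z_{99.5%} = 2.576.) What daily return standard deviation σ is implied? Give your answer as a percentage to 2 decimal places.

1.33%

VaR as a fraction: $8,565,200 / $250,000,000 = 3.426%.
σ = VaR / z = 3.426% / 2.576 = 1.330%.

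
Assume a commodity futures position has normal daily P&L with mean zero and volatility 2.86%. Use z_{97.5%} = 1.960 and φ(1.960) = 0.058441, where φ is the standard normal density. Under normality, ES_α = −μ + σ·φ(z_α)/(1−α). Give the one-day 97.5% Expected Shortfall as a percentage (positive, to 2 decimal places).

Tail multiplier: φ(z)/(1−α) = 0.058441 / 0.025 = 2.338.
ES = 2.86% × 2.338 = 6.687%.

6.69%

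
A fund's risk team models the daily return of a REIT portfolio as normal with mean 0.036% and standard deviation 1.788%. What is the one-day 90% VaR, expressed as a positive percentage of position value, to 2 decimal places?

At 90% one-sided, z = 1.282.
VaR = −μ + z·σ = −(0.036%) + 1.282 × 1.788% = 2.256%.

2.26%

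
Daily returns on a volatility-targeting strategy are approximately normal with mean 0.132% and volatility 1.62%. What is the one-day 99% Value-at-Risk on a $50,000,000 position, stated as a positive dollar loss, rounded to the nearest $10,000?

$1,820,000

At 99% one-sided, z = 2.326.
VaR = −μ + z·σ = −(0.132%) + 2.326 × 1.62% = 3.636%.
On $50,000,000: 0.03636 × $50,000,000 = $1,818,000.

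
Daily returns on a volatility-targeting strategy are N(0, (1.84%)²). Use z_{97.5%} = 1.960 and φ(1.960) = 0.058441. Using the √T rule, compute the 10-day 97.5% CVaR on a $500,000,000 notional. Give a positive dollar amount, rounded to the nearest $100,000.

$68,000,000

σ_{10d} = 1.84% × √10 = 5.819%.
ES multiplier = φ(z)/(1−α) = 0.058441/0.025 = 2.338.
ES = 5.819% × 2.338 = 13.605%; on $500,000,000: $68,025,000.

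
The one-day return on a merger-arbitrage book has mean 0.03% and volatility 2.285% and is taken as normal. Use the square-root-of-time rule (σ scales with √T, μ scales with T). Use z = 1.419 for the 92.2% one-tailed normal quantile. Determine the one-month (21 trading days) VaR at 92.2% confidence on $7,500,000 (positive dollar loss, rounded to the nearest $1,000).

σ_{21d} = 2.285% × √21 = 10.471%; μ_{21d} = 21 × 0.03% = 0.630%.
VaR = −(0.630%) + 1.419 × 10.471% = 14.228%.
On $7,500,000: 0.14228 × $7,500,000 = $1,067,100.

$1,067,000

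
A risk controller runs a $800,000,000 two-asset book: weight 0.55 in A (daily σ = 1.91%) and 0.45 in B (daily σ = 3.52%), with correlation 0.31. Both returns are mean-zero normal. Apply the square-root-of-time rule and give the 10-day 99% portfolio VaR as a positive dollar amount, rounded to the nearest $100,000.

$126,800,000

σ_p = √(0.55²·1.91² + 0.45²·3.52² + 2·0.31·0.55·0.45·1.91·3.52) = 2.155%.
σ_{10d} = 2.155% × √10 = 6.815%.
z(99%) = 2.326.
VaR = 2.326 × 6.815% = 15.852%; on $800,000,000 that is $126,816,000.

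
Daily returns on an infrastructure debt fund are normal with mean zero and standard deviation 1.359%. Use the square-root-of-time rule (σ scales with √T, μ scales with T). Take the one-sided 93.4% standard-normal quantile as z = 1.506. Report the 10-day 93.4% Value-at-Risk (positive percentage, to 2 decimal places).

6.47%

σ_{10d} = 1.359% × √10 = 4.298%.
VaR = 1.506 × 4.298% = 6.473%.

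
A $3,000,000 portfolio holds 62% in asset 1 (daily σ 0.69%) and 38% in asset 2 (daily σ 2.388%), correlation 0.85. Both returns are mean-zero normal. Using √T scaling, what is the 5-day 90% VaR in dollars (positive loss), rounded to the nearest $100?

$111,000

σ_p = √(0.62²·0.69² + 0.38²·2.388² + 2·0.85·0.62·0.38·0.69·2.388) = 1.291%.
σ_{5d} = 1.291% × √5 = 2.887%.
z(90%) = 1.282.
VaR = 1.282 × 2.887% = 3.701%; on $3,000,000 that is $111,030.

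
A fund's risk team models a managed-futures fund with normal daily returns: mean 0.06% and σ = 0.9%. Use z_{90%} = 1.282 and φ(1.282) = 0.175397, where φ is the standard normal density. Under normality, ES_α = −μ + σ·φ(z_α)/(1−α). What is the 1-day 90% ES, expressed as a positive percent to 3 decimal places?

1.519%

Tail multiplier: φ(z)/(1−α) = 0.175397 / 0.1 = 1.754.
ES = −(0.06%) + 0.9% × 1.754 = 1.519%.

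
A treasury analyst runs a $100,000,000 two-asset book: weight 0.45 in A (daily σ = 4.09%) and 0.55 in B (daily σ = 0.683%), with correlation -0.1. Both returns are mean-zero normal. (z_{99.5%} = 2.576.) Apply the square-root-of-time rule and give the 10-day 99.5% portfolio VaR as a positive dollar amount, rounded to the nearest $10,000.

σ_p = √(0.45²·4.09² + 0.55²·0.683² + 2·-0.1·0.45·0.55·4.09·0.683) = 1.841%.
σ_{10d} = 1.841% × √10 = 5.822%.
VaR = 2.576 × 5.822% = 14.997%; on $100,000,000 that is $14,997,000.

$15,000,000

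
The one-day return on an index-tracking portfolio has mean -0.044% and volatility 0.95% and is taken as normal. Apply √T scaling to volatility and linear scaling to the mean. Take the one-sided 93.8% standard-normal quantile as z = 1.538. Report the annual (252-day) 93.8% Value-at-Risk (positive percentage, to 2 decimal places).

σ_{252d} = 0.95% × √252 = 15.081%; μ_{252d} = 252 × -0.044% = -11.088%.
VaR = −(-11.088%) + 1.538 × 15.081% = 34.283%.

34.28%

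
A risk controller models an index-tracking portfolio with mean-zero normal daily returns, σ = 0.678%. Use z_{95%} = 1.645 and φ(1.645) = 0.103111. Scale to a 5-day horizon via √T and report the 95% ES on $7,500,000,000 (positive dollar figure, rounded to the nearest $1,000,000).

σ_{5d} = 0.678% × √5 = 1.516%.
ES multiplier = φ(z)/(1−α) = 0.103111/0.05 = 2.062.
ES = 1.516% × 2.062 = 3.126%; on $7,500,000,000: $234,450,000.

$234,000,000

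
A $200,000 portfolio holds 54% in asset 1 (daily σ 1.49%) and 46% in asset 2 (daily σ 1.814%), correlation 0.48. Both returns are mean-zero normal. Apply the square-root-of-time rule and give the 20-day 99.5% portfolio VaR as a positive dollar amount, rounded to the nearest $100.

$32,500

σ_p = √(0.54²·1.49² + 0.46²·1.814² + 2·0.48·0.54·0.46·1.49·1.814) = 1.410%.
σ_{20d} = 1.410% × √20 = 6.306%.
z(99.5%) = 2.576.
VaR = 2.576 × 6.306% = 16.244%; on $200,000 that is $32,488.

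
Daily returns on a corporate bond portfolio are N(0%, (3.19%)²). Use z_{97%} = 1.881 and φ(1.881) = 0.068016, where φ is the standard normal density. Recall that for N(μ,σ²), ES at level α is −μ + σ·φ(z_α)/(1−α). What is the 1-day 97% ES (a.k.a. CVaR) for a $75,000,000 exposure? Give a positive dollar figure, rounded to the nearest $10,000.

Tail multiplier: φ(z)/(1−α) = 0.068016 / 0.03 = 2.267.
ES = 3.19% × 2.267 = 7.232%.
On $75,000,000: 0.07232 × $75,000,000 = $5,424,000.

$5,420,000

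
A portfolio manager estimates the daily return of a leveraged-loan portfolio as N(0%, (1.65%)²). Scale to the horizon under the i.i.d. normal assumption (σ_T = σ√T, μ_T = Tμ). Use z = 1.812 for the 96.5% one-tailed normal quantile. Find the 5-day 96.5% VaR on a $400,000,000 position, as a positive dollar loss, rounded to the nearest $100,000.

σ_{5d} = 1.65% × √5 = 3.690%.
VaR = 1.812 × 3.690% = 6.686%.
On $400,000,000: 0.06686 × $400,000,000 = $26,744,000.

$26,700,000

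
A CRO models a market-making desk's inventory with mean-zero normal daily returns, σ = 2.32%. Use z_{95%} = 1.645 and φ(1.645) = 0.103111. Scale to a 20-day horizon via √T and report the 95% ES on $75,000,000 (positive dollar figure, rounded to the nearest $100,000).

σ_{20d} = 2.32% × √20 = 10.375%.
ES multiplier = φ(z)/(1−α) = 0.103111/0.05 = 2.062.
ES = 10.375% × 2.062 = 21.393%; on $75,000,000: $16,044,750.

$16,000,000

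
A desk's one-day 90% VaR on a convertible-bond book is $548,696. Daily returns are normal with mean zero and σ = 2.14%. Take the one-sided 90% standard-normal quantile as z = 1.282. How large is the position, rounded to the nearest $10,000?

$20,000,000

VaR as a fraction of value: z·σ = 1.282 × 2.14% = 2.74348%.
Position = $548,696 / 0.0274348 = $20,000,000.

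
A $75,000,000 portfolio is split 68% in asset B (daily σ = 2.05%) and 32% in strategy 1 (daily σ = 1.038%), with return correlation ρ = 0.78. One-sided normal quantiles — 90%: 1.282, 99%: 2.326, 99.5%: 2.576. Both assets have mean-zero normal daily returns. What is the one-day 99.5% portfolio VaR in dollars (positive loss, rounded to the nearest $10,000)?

σ_p² = 0.68²·2.05² + 0.32²·1.038² + 2·0.78·0.68·0.32·2.05·1.038 = 2.7759 (%²).
σ_p = √2.7759 = 1.666%.
VaR = 2.576 × 1.666% = 4.292%; on $75,000,000 that is $3,219,000.

$3,220,000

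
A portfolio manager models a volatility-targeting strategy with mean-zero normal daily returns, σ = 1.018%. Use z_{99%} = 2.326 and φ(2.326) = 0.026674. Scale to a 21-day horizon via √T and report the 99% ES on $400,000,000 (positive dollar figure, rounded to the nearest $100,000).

σ_{21d} = 1.018% × √21 = 4.665%.
ES multiplier = φ(z)/(1−α) = 0.026674/0.01 = 2.667.
ES = 4.665% × 2.667 = 12.442%; on $400,000,000: $49,768,000.

$49,800,000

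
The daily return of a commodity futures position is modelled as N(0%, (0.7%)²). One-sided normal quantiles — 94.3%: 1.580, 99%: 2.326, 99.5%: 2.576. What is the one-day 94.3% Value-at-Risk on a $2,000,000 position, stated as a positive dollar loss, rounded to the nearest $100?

VaR = z·σ = 1.580 × 0.7% = 1.106%.
On $2,000,000: 0.01106 × $2,000,000 = $22,120.

$22,100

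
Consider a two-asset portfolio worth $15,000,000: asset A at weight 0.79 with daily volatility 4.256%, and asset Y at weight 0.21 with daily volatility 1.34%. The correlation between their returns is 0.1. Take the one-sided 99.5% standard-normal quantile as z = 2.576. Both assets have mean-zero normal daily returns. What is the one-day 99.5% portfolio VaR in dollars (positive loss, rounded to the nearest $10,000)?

σ_p² = 0.79²·4.256² + 0.21²·1.34² + 2·0.1·0.79·0.21·4.256·1.34 = 11.5731 (%²).
σ_p = √11.5731 = 3.402%.
VaR = 2.576 × 3.402% = 8.764%; on $15,000,000 that is $1,314,600.

$1,310,000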